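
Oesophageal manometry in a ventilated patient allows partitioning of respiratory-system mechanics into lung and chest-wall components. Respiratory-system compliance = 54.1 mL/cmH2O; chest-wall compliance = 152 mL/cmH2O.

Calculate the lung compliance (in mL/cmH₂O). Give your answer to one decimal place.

1/CL = 1/Crs − 1/Ccw.
1/CL = 1/54.1 − 1/152 = 0.01191.
CL = 83.963 mL/cmH2O.

84.0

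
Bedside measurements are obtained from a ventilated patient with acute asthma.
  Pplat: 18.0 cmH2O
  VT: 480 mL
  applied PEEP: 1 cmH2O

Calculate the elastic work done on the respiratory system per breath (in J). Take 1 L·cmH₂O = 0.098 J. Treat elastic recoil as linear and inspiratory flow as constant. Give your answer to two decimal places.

0.40

Elastic work ≈ ½ × (Pplat − PEEP) × Vt = 0.5 × (18.0 − 1) × 0.480 L = 0.5 × 17.0 × 0.480 = 4.08 L·cmH2O.
× 0.098 J/(L·cmH2O) → 0.3998 J.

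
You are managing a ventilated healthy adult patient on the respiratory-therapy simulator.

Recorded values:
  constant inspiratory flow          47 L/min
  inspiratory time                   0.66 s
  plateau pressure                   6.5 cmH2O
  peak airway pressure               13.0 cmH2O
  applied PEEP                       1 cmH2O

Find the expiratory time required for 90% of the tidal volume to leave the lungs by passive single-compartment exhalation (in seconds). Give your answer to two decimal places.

Flow: 47 L/min ÷ 60 = 0.7833 L/s.
Vt = flow × Ti = 0.7833 L/s × 0.66 s × 1000 mL/L = 516.98 mL.
R = (PIP − Pplat)/V̇ = (13.0 − 6.5) / 0.7833 = 6.5/0.7833 = 8.298 cmH2O·s/L.
C = Vt/(Pplat − PEEP) = 516.98 / (6.5 − 1) = 516.98/5.5 = 93.996 mL/cmH2O.
τ = R × C = 8.298 × 0.094 L/cmH2O = 0.78 s.
t = −τ·ln(1 − 0.90) = −0.78·ln(0.1) = 1.796 s.

1.80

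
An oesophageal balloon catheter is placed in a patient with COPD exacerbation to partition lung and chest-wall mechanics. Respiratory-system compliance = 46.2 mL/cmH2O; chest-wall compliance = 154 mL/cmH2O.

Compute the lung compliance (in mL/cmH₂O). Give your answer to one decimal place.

66.0

1/CL = 1/Crs − 1/Ccw.
1/CL = 1/46.2 − 1/154 = 0.01515.
CL = 66.007 mL/cmH2O.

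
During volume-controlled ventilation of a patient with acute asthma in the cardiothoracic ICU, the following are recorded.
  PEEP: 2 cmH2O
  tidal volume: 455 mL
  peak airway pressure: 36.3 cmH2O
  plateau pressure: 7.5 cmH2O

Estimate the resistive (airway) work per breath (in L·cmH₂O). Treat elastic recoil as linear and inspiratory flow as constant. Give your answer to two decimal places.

13.10

With constant inspiratory flow the resistive pressure is constant at PIP − Pplat = 36.3 − 7.5 = 28.8 cmH2O, so resistive work = 28.8 × 0.455 = 13.104 L·cmH2O.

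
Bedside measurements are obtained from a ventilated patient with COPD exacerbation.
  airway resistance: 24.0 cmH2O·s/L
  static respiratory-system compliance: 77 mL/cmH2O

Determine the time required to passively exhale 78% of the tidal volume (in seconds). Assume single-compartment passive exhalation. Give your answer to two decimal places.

τ = R × C = 24.0 × 77 mL/cmH2O = 24.0 × 0.077 L/cmH2O = 1.848 s.
Exhaled fraction f = 1 − e^(−t/τ) → t = −τ·ln(1 − f) = −1.848·ln(0.22) = 2.798 s.

2.80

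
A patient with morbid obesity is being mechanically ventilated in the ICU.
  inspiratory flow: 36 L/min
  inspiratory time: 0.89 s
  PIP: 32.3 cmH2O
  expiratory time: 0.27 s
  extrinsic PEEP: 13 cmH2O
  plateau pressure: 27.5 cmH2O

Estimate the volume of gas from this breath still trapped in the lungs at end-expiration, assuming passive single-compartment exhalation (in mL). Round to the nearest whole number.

Flow: 36 L/min ÷ 60 = 0.6 L/s.
Vt = flow × Ti = 0.6 L/s × 0.89 s × 1000 mL/L = 534.0 mL.
R = (PIP − Pplat)/V̇ = (32.3 − 27.5) / 0.6 = 4.8/0.6 = 8.0 cmH2O·s/L.
C = Vt/(Pplat − PEEP) = 534.0 / (27.5 − 13) = 534.0/14.5 = 36.828 mL/cmH2O.
τ = R × C = 8.0 × 0.03683 L/cmH2O = 0.2946 s.
Fraction remaining = e^(−Te/τ) = e^(−0.27/0.2946) = 0.3999.
Trapped volume = 534.0 × 0.3999 = 213.55 mL.

214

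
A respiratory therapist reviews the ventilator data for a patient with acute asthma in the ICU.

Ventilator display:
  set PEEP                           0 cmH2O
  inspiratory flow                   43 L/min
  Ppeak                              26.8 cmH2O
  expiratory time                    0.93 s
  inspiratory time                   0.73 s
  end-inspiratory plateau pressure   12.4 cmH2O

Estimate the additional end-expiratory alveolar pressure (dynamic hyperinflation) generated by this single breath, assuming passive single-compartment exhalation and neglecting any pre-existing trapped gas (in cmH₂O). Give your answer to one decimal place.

Flow: 43 L/min ÷ 60 = 0.7167 L/s.
Vt = flow × Ti = 0.7167 L/s × 0.73 s × 1000 mL/L = 523.19 mL.
R = (PIP − Pplat)/V̇ = (26.8 − 12.4) / 0.7167 = 14.4/0.7167 = 20.092 cmH2O·s/L.
C = Vt/(Pplat − PEEP) = 523.19 / (12.4 − 0) = 523.19/12.4 = 42.193 mL/cmH2O.
τ = R × C = 20.092 × 0.04219 L/cmH2O = 0.8477 s.
Fraction remaining = e^(−Te/τ) = e^(−0.93/0.8477) = 0.3338; trapped volume = 523.19 × 0.3338 = 174.64 mL.
Additional alveolar pressure from trapping ≈ V_trapped / C = 174.64 / 42.193 = 4.139 cmH2O.

4.1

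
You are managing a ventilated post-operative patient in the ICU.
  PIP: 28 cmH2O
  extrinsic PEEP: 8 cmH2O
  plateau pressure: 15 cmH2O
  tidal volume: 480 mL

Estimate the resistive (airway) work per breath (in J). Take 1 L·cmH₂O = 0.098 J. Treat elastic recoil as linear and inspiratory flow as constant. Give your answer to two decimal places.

0.61

With constant inspiratory flow the resistive pressure is constant at PIP − Pplat = 28 − 15 = 13.0 cmH2O, so resistive work = 13.0 × 0.480 = 6.24 L·cmH2O.
× 0.098 J/(L·cmH2O) → 0.6115 J.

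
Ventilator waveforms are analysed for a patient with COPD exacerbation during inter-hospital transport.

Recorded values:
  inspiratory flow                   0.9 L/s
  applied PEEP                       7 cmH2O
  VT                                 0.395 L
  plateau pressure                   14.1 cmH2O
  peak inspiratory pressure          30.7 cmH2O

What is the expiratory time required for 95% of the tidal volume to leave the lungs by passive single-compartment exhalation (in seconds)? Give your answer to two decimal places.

3.07

R = (PIP − Pplat)/V̇ = (30.7 − 14.1) / 0.9 = 16.6/0.9 = 18.444 cmH2O·s/L.
C = Vt/(Pplat − PEEP) = 395.0 / (14.1 − 7) = 395.0/7.1 = 55.634 mL/cmH2O.
τ = R × C = 18.444 × 0.05563 L/cmH2O = 1.026 s.
t = −τ·ln(1 − 0.95) = −1.026·ln(0.05) = 3.074 s.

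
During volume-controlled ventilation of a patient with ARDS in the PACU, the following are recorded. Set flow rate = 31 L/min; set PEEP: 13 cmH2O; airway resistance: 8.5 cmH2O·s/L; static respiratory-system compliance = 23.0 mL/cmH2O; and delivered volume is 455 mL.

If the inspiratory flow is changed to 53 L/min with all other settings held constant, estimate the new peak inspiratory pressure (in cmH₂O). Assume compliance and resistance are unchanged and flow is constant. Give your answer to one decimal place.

Flow: 31 L/min ÷ 60 = 0.5167 L/s.
New flow: 53 L/min ÷ 60 = 0.8833 L/s.
PIP = Vt/C + R·V̇ + PEEP (constant-flow equation of motion).
Only the resistive term changes: ΔPIP = R × ΔV̇ = 8.5 × (0.8833 − 0.5167) = 8.5 × 0.3666 = 3.116 cmH2O.
Original PIP = 455/23.0 + 8.5×0.5167 + 13 = 37.175 cmH2O; new PIP = 37.175 + (3.116) = 40.291 cmH2O.

40.3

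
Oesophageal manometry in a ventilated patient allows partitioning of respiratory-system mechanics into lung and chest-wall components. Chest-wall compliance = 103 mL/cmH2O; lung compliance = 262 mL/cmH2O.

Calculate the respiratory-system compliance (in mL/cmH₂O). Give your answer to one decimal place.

Lung and chest wall are elastances in series: 1/Crs = 1/CL + 1/Ccw.
1/Crs = 1/262 + 1/103 = 0.01353.
Crs = 73.91 mL/cmH2O.

73.9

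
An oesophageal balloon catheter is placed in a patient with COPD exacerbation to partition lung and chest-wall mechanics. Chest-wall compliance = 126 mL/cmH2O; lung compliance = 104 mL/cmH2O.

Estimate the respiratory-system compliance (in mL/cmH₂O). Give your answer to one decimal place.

57.0

Lung and chest wall are elastances in series: 1/Crs = 1/CL + 1/Ccw.
1/Crs = 1/104 + 1/126 = 0.01755.
Crs = 56.98 mL/cmH2O.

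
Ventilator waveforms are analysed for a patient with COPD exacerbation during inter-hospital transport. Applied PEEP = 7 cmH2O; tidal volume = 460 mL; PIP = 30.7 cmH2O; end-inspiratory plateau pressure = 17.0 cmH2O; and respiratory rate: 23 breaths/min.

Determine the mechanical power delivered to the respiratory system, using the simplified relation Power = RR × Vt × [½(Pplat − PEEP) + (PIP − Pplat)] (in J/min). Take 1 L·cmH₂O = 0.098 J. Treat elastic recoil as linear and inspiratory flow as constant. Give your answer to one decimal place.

19.4

Per-breath work = Vt × [½(Pplat−PEEP) + (PIP−Pplat)] = 0.460 × [0.5×10.0 + 13.7] = 0.460 × 18.7 = 8.602 L·cmH2O.
Power = 23 × 8.602 = 197.85 L·cmH2O/min.
× 0.098 J/(L·cmH2O) → 19.389 J/min.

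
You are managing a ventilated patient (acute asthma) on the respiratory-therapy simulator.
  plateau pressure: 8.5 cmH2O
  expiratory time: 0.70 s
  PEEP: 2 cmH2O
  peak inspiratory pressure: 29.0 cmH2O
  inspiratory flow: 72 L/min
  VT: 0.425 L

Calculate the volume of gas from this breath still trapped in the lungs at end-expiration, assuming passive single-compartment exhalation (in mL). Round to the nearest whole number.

227

Flow: 72 L/min ÷ 60 = 1.2 L/s.
R = (PIP − Pplat)/V̇ = (29.0 − 8.5) / 1.2 = 20.5/1.2 = 17.083 cmH2O·s/L.
C = Vt/(Pplat − PEEP) = 425.0 / (8.5 − 2) = 425.0/6.5 = 65.385 mL/cmH2O.
τ = R × C = 17.083 × 0.06539 L/cmH2O = 1.117 s.
Fraction remaining = e^(−Te/τ) = e^(−0.70/1.117) = 0.5344.
Trapped volume = 425.0 × 0.5344 = 227.12 mL.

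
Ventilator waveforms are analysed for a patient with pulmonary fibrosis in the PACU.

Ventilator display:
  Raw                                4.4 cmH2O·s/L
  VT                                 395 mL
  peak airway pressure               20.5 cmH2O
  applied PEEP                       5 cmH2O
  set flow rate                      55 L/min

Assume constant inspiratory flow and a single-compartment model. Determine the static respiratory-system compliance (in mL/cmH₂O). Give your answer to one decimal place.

Flow: 55 L/min ÷ 60 = 0.9167 L/s.
Equation of motion (constant flow): PIP = Vt/C + R·V̇ + PEEP.
Vt/C = PIP − R·V̇ − PEEP = 20.5 − 4.4×0.9167 − 5 = 20.5 − 4.033 − 5 = 11.467 cmH2O.
C = Vt / 11.467 = 395 / 11.467 = 34.447 mL/cmH2O.

34.4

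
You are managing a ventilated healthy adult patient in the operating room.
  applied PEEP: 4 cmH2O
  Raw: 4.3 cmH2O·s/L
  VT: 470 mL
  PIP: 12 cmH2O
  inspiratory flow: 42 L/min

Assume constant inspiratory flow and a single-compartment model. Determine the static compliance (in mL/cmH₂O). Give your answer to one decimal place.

94.2

Flow: 42 L/min ÷ 60 = 0.7 L/s.
Equation of motion (constant flow): PIP = Vt/C + R·V̇ + PEEP.
Vt/C = PIP − R·V̇ − PEEP = 12 − 4.3×0.7 − 4 = 12 − 3.01 − 4 = 4.99 cmH2O.
C = Vt / 4.99 = 470 / 4.99 = 94.188 mL/cmH2O.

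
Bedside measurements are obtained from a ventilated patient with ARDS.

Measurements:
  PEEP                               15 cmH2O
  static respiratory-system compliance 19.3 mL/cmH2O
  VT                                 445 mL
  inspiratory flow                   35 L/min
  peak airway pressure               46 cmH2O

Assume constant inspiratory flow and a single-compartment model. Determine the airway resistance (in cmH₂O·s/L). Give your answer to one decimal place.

Flow: 35 L/min ÷ 60 = 0.5833 L/s.
Equation of motion (constant flow): PIP = Vt/C + R·V̇ + PEEP.
R·V̇ = PIP − Vt/C − PEEP = 46 − 445/19.3 − 15 = 46 − 23.057 − 15 = 7.943 cmH2O.
R = 7.943 / 0.5833 = 13.617 cmH2O·s/L.

13.6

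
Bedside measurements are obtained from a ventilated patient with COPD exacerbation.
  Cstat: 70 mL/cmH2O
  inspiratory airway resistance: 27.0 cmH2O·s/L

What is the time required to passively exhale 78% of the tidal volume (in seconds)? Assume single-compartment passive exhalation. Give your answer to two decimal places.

2.86

τ = R × C = 27.0 × 70 mL/cmH2O = 27.0 × 0.070 L/cmH2O = 1.89 s.
Exhaled fraction f = 1 − e^(−t/τ) → t = −τ·ln(1 − f) = −1.89·ln(0.22) = 2.862 s.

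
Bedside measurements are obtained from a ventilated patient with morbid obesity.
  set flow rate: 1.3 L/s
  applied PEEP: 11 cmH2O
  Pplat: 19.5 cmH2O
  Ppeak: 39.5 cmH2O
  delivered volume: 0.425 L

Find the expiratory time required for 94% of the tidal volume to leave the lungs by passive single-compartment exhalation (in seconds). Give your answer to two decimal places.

R = (PIP − Pplat)/V̇ = (39.5 − 19.5) / 1.3 = 20.0/1.3 = 15.385 cmH2O·s/L.
C = Vt/(Pplat − PEEP) = 425.0 / (19.5 − 11) = 425.0/8.5 = 50.0 mL/cmH2O.
τ = R × C = 15.385 × 0.05 L/cmH2O = 0.7693 s.
t = −τ·ln(1 − 0.94) = −0.7693·ln(0.06) = 2.164 s.

2.16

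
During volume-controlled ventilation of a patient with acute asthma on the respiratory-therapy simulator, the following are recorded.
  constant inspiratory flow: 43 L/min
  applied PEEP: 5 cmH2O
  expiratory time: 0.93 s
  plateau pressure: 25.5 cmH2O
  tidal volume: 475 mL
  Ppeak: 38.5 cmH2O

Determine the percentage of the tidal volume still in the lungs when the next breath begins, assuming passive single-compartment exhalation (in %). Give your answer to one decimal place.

Flow: 43 L/min ÷ 60 = 0.7167 L/s.
R = (PIP − Pplat)/V̇ = (38.5 − 25.5) / 0.7167 = 13.0/0.7167 = 18.139 cmH2O·s/L.
C = Vt/(Pplat − PEEP) = 475.0 / (25.5 − 5) = 475.0/20.5 = 23.171 mL/cmH2O.
τ = R × C = 18.139 × 0.02317 L/cmH2O = 0.4203 s.
Fraction remaining at end-expiration = e^(−Te/τ) = e^(−0.93/0.4203) = 0.1094 → 10.94%.

10.9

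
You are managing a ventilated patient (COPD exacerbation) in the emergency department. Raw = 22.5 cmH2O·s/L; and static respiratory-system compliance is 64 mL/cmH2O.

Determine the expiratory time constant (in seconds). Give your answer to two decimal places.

1.44

τ = R × C = 22.5 × 64 mL/cmH2O = 22.5 × 0.064 L/cmH2O = 1.44 s.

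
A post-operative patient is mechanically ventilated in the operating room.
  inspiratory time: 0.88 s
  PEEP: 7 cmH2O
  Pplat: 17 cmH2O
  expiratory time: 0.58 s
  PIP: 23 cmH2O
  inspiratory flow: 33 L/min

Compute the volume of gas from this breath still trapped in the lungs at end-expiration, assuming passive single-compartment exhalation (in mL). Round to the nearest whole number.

161

Flow: 33 L/min ÷ 60 = 0.55 L/s.
Vt = flow × Ti = 0.55 L/s × 0.88 s × 1000 mL/L = 484.0 mL.
R = (PIP − Pplat)/V̇ = (23 − 17) / 0.55 = 6.0/0.55 = 10.909 cmH2O·s/L.
C = Vt/(Pplat − PEEP) = 484.0 / (17 − 7) = 484.0/10.0 = 48.4 mL/cmH2O.
τ = R × C = 10.909 × 0.0484 L/cmH2O = 0.528 s.
Fraction remaining = e^(−Te/τ) = e^(−0.58/0.528) = 0.3334.
Trapped volume = 484.0 × 0.3334 = 161.37 mL.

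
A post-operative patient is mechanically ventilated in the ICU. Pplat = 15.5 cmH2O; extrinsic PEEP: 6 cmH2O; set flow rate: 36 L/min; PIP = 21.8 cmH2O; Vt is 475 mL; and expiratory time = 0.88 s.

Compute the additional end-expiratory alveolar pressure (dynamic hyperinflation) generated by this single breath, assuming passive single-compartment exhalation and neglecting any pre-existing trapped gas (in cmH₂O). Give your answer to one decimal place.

Flow: 36 L/min ÷ 60 = 0.6 L/s.
R = (PIP − Pplat)/V̇ = (21.8 − 15.5) / 0.6 = 6.3/0.6 = 10.5 cmH2O·s/L.
C = Vt/(Pplat − PEEP) = 475.0 / (15.5 − 6) = 475.0/9.5 = 50.0 mL/cmH2O.
τ = R × C = 10.5 × 0.05 L/cmH2O = 0.525 s.
Fraction remaining = e^(−Te/τ) = e^(−0.88/0.525) = 0.1871; trapped volume = 475.0 × 0.1871 = 88.873 mL.
Additional alveolar pressure from trapping ≈ V_trapped / C = 88.873 / 50.0 = 1.777 cmH2O.

1.8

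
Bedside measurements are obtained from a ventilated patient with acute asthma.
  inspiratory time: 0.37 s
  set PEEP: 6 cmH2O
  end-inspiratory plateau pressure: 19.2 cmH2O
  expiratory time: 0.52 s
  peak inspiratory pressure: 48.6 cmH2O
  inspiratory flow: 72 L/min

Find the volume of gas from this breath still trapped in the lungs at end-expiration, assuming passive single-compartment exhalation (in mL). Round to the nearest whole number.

236

Flow: 72 L/min ÷ 60 = 1.2 L/s.
Vt = flow × Ti = 1.2 L/s × 0.37 s × 1000 mL/L = 444.0 mL.
R = (PIP − Pplat)/V̇ = (48.6 − 19.2) / 1.2 = 29.4/1.2 = 24.5 cmH2O·s/L.
C = Vt/(Pplat − PEEP) = 444.0 / (19.2 − 6) = 444.0/13.2 = 33.636 mL/cmH2O.
τ = R × C = 24.5 × 0.03364 L/cmH2O = 0.8242 s.
Fraction remaining = e^(−Te/τ) = e^(−0.52/0.8242) = 0.5321.
Trapped volume = 444.0 × 0.5321 = 236.25 mL.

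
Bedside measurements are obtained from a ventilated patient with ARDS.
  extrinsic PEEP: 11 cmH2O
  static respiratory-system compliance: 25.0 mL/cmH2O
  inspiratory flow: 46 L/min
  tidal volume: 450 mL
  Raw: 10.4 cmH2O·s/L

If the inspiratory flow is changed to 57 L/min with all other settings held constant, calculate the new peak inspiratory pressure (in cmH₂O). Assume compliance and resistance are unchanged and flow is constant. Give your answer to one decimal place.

38.9

Flow: 46 L/min ÷ 60 = 0.7667 L/s.
New flow: 57 L/min ÷ 60 = 0.95 L/s.
PIP = Vt/C + R·V̇ + PEEP (constant-flow equation of motion).
Only the resistive term changes: ΔPIP = R × ΔV̇ = 10.4 × (0.95 − 0.7667) = 10.4 × 0.1833 = 1.906 cmH2O.
Original PIP = 450/25.0 + 10.4×0.7667 + 11 = 36.974 cmH2O; new PIP = 36.974 + (1.906) = 38.88 cmH2O.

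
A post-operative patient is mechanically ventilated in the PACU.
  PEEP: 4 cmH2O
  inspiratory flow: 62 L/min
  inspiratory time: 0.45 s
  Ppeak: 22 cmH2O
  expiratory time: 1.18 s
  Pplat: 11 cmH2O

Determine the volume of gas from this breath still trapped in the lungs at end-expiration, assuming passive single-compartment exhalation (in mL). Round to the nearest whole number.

Flow: 62 L/min ÷ 60 = 1.0333 L/s.
Vt = flow × Ti = 1.0333 L/s × 0.45 s × 1000 mL/L = 464.99 mL.
R = (PIP − Pplat)/V̇ = (22 − 11) / 1.0333 = 11.0/1.0333 = 10.646 cmH2O·s/L.
C = Vt/(Pplat − PEEP) = 464.99 / (11 − 4) = 464.99/7.0 = 66.427 mL/cmH2O.
τ = R × C = 10.646 × 0.06643 L/cmH2O = 0.7072 s.
Fraction remaining = e^(−Te/τ) = e^(−1.18/0.7072) = 0.1885.
Trapped volume = 464.99 × 0.1885 = 87.651 mL.

88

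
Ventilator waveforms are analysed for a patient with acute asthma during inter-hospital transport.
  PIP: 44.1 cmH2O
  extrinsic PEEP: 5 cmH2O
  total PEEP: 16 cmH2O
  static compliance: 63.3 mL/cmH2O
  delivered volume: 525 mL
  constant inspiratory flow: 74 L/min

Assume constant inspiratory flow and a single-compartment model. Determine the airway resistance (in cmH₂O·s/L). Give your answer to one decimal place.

16.1

Flow: 74 L/min ÷ 60 = 1.2333 L/s.
Total PEEP = 16 cmH2O (set 5 + intrinsic 11); this is the baseline alveolar pressure.
Equation of motion (constant flow): PIP = Vt/C + R·V̇ + PEEP.
R·V̇ = PIP − Vt/C − PEEP = 44.1 − 525/63.3 − 16 = 44.1 − 8.294 − 16 = 19.806 cmH2O.
R = 19.806 / 1.2333 = 16.059 cmH2O·s/L.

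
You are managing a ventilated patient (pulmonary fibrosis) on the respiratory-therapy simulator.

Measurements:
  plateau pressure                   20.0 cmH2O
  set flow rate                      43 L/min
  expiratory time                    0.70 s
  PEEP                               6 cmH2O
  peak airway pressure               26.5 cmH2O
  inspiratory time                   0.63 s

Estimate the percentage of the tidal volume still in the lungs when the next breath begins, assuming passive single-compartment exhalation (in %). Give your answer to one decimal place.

Flow: 43 L/min ÷ 60 = 0.7167 L/s.
Vt = flow × Ti = 0.7167 L/s × 0.63 s × 1000 mL/L = 451.52 mL.
R = (PIP − Pplat)/V̇ = (26.5 − 20.0) / 0.7167 = 6.5/0.7167 = 9.069 cmH2O·s/L.
C = Vt/(Pplat − PEEP) = 451.52 / (20.0 − 6) = 451.52/14.0 = 32.251 mL/cmH2O.
τ = R × C = 9.069 × 0.03225 L/cmH2O = 0.2925 s.
Fraction remaining at end-expiration = e^(−Te/τ) = e^(−0.70/0.2925) = 0.09134 → 9.134%.

9.1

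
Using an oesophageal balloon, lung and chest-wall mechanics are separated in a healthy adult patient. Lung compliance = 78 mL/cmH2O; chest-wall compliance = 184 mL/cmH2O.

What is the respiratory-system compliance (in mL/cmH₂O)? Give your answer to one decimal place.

54.8

Lung and chest wall are elastances in series: 1/Crs = 1/CL + 1/Ccw.
1/Crs = 1/78 + 1/184 = 0.01826.
Crs = 54.765 mL/cmH2O.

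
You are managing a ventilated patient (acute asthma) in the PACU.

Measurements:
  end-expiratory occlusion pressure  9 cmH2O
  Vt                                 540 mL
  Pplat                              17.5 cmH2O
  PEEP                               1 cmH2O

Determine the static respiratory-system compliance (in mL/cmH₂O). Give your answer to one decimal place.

63.5

End-expiratory occlusion gives total PEEP = 9 cmH2O (intrinsic PEEP = 9 − 1 = 8). Use total PEEP for the elastic gradient.
Cstat = Vt / (Pplat − PEEPtotal) = 540 / (17.5 − 9) = 540 / 8.5 = 63.529 mL/cmH2O.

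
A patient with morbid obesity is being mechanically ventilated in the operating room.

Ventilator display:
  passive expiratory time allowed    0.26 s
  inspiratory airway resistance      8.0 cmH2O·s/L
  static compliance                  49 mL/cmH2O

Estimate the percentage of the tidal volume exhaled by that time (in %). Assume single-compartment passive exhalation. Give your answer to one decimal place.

τ = R × C = 8.0 × 49 mL/cmH2O = 8.0 × 0.049 L/cmH2O = 0.392 s.
Passive exhalation: V(t)/V₀ = e^(−t/τ) = e^(−0.26/0.392) = 0.5152.
Fraction exhaled = 1 − 0.5152 = 0.4848 → 48.48%.

48.5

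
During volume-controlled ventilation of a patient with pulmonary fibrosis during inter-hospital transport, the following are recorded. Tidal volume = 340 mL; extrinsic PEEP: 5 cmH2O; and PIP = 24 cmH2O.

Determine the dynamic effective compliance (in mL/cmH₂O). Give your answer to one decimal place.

Dynamic compliance = Vt / (PIP − PEEP) = 340 / (24 − 5) = 340 / 19.0 = 17.895 mL/cmH2O.

17.9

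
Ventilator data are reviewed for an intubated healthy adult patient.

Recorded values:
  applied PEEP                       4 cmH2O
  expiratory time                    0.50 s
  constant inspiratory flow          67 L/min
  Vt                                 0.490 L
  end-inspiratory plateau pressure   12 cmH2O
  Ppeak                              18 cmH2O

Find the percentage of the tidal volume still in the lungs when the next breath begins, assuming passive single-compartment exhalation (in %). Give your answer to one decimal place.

21.9

Flow: 67 L/min ÷ 60 = 1.1167 L/s.
R = (PIP − Pplat)/V̇ = (18 − 12) / 1.1167 = 6.0/1.1167 = 5.373 cmH2O·s/L.
C = Vt/(Pplat − PEEP) = 490.0 / (12 − 4) = 490.0/8.0 = 61.25 mL/cmH2O.
τ = R × C = 5.373 × 0.06125 L/cmH2O = 0.3291 s.
Fraction remaining at end-expiration = e^(−Te/τ) = e^(−0.50/0.3291) = 0.2189 → 21.89%.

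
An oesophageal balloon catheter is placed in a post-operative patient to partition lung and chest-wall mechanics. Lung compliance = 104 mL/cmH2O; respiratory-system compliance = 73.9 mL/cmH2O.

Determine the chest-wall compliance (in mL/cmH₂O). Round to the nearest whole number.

255

1/Ccw = 1/Crs − 1/CL.
1/Ccw = 1/73.9 − 1/104 = 0.003916.
Ccw = 255.36 mL/cmH2O.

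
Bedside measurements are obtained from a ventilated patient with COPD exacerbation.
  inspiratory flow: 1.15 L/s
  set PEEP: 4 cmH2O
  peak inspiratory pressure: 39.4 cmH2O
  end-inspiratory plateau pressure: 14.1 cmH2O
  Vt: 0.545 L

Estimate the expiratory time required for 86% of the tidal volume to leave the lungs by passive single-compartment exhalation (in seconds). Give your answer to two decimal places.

R = (PIP − Pplat)/V̇ = (39.4 − 14.1) / 1.15 = 25.3/1.15 = 22.0 cmH2O·s/L.
C = Vt/(Pplat − PEEP) = 545.0 / (14.1 − 4) = 545.0/10.1 = 53.96 mL/cmH2O.
τ = R × C = 22.0 × 0.05396 L/cmH2O = 1.187 s.
t = −τ·ln(1 − 0.86) = −1.187·ln(0.14) = 2.334 s.

2.33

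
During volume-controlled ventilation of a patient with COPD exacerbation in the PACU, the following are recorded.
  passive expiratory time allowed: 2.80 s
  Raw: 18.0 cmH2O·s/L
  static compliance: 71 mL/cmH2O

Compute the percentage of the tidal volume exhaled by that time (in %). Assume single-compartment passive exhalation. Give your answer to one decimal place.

τ = R × C = 18.0 × 71 mL/cmH2O = 18.0 × 0.071 L/cmH2O = 1.278 s.
Passive exhalation: V(t)/V₀ = e^(−t/τ) = e^(−2.80/1.278) = 0.1118.
Fraction exhaled = 1 − 0.1118 = 0.8882 → 88.82%.

88.8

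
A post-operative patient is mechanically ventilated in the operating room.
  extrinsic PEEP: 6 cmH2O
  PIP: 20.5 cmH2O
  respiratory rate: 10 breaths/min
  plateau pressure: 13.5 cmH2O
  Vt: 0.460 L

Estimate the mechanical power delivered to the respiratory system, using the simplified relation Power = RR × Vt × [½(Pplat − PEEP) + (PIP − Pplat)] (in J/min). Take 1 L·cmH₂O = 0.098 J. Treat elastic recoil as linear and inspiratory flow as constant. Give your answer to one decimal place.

Per-breath work = Vt × [½(Pplat−PEEP) + (PIP−Pplat)] = 0.460 × [0.5×7.5 + 7.0] = 0.460 × 10.75 = 4.945 L·cmH2O.
Power = 10 × 4.945 = 49.45 L·cmH2O/min.
× 0.098 J/(L·cmH2O) → 4.846 J/min.

4.8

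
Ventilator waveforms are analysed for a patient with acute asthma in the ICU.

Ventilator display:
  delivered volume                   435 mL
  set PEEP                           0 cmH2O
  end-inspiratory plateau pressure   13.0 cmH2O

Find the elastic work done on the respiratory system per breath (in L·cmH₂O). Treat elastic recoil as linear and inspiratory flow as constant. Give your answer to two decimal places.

2.83

Elastic work ≈ ½ × (Pplat − PEEP) × Vt = 0.5 × (13.0 − 0) × 0.435 L = 0.5 × 13.0 × 0.435 = 2.828 L·cmH2O.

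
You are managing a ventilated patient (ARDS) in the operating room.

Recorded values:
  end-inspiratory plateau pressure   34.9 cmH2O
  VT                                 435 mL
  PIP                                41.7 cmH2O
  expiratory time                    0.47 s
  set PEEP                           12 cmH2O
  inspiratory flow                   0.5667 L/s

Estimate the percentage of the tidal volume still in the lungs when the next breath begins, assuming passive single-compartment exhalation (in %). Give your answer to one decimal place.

R = (PIP − Pplat)/V̇ = (41.7 − 34.9) / 0.5667 = 6.8/0.5667 = 11.999 cmH2O·s/L.
C = Vt/(Pplat − PEEP) = 435.0 / (34.9 − 12) = 435.0/22.9 = 18.996 mL/cmH2O.
τ = R × C = 11.999 × 0.019 L/cmH2O = 0.228 s.
Fraction remaining at end-expiration = e^(−Te/τ) = e^(−0.47/0.228) = 0.1273 → 12.73%.

12.7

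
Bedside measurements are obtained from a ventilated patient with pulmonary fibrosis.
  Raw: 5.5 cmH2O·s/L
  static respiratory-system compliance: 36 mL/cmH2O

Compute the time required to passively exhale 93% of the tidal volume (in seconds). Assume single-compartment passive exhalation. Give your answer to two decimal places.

τ = R × C = 5.5 × 36 mL/cmH2O = 5.5 × 0.036 L/cmH2O = 0.198 s.
Exhaled fraction f = 1 − e^(−t/τ) → t = −τ·ln(1 − f) = −0.198·ln(0.07) = 0.5265 s.

0.53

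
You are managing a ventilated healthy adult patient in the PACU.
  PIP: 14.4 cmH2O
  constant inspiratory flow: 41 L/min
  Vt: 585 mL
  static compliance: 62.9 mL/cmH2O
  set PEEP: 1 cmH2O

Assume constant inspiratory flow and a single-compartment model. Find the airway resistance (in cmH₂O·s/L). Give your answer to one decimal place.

6.0

Flow: 41 L/min ÷ 60 = 0.6833 L/s.
Equation of motion (constant flow): PIP = Vt/C + R·V̇ + PEEP.
R·V̇ = PIP − Vt/C − PEEP = 14.4 − 585/62.9 − 1 = 14.4 − 9.3 − 1 = 4.1 cmH2O.
R = 4.1 / 0.6833 = 6.0 cmH2O·s/L.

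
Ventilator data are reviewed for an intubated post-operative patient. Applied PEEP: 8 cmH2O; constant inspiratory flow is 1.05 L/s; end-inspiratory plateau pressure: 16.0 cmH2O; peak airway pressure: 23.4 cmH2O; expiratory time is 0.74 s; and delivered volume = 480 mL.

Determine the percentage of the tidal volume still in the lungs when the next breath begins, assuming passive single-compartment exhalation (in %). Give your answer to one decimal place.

17.4

R = (PIP − Pplat)/V̇ = (23.4 − 16.0) / 1.05 = 7.4/1.05 = 7.048 cmH2O·s/L.
C = Vt/(Pplat − PEEP) = 480.0 / (16.0 − 8) = 480.0/8.0 = 60.0 mL/cmH2O.
τ = R × C = 7.048 × 0.06 L/cmH2O = 0.4229 s.
Fraction remaining at end-expiration = e^(−Te/τ) = e^(−0.74/0.4229) = 0.1738 → 17.38%.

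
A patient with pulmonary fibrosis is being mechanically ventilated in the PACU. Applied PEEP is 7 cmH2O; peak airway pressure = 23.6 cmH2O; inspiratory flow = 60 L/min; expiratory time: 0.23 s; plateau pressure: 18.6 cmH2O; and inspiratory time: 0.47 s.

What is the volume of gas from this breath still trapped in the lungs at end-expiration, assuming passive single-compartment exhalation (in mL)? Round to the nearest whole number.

Flow: 60 L/min ÷ 60 = 1 L/s.
Vt = flow × Ti = 1 L/s × 0.47 s × 1000 mL/L = 470.0 mL.
R = (PIP − Pplat)/V̇ = (23.6 − 18.6) / 1 = 5.0/1 = 5.0 cmH2O·s/L.
C = Vt/(Pplat − PEEP) = 470.0 / (18.6 − 7) = 470.0/11.6 = 40.517 mL/cmH2O.
τ = R × C = 5.0 × 0.04052 L/cmH2O = 0.2026 s.
Fraction remaining = e^(−Te/τ) = e^(−0.23/0.2026) = 0.3213.
Trapped volume = 470.0 × 0.3213 = 151.01 mL.

151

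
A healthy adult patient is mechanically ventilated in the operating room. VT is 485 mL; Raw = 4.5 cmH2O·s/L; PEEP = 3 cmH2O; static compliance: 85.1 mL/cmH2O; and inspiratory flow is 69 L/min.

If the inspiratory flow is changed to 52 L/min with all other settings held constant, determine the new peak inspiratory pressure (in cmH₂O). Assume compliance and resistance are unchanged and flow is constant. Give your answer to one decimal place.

12.6

Flow: 69 L/min ÷ 60 = 1.15 L/s.
New flow: 52 L/min ÷ 60 = 0.8667 L/s.
PIP = Vt/C + R·V̇ + PEEP (constant-flow equation of motion).
Only the resistive term changes: ΔPIP = R × ΔV̇ = 4.5 × (0.8667 − 1.15) = 4.5 × -0.2833 = -1.275 cmH2O.
Original PIP = 485/85.1 + 4.5×1.15 + 3 = 13.874 cmH2O; new PIP = 13.874 + (-1.275) = 12.599 cmH2O.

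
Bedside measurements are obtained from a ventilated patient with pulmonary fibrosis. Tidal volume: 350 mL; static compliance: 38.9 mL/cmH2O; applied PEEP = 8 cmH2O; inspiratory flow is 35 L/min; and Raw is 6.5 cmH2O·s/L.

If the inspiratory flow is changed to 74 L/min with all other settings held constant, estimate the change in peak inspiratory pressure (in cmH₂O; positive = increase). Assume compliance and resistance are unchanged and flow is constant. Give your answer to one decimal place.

4.2

Flow: 35 L/min ÷ 60 = 0.5833 L/s.
New flow: 74 L/min ÷ 60 = 1.2333 L/s.
PIP = Vt/C + R·V̇ + PEEP (constant-flow equation of motion).
Only the resistive term changes: ΔPIP = R × ΔV̇ = 6.5 × (1.2333 − 0.5833) = 6.5 × 0.65 = 4.225 cmH2O.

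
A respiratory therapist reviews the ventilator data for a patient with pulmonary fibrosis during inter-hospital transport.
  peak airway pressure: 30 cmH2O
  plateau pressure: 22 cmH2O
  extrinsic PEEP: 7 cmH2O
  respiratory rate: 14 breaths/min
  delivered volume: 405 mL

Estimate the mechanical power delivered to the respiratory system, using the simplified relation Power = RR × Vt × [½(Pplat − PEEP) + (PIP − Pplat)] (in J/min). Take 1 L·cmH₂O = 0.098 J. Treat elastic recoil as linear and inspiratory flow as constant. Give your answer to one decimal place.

8.6

Per-breath work = Vt × [½(Pplat−PEEP) + (PIP−Pplat)] = 0.405 × [0.5×15.0 + 8.0] = 0.405 × 15.5 = 6.278 L·cmH2O.
Power = 14 × 6.278 = 87.892 L·cmH2O/min.
× 0.098 J/(L·cmH2O) → 8.613 J/min.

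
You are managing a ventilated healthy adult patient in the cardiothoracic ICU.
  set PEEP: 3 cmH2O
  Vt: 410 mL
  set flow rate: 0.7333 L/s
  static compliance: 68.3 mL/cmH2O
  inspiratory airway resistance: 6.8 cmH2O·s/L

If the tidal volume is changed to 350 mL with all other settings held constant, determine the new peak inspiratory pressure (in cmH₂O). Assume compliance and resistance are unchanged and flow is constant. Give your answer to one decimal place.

13.1

PIP = Vt/C + R·V̇ + PEEP (constant-flow equation of motion).
Only the elastic term changes: ΔPIP = ΔVt / C = (350 − 410) / 68.3 = -0.8785 cmH2O.
Original PIP = 410/68.3 + 6.8×0.7333 + 3 = 13.989 cmH2O; new PIP = 13.989 + (-0.8785) = 13.111 cmH2O.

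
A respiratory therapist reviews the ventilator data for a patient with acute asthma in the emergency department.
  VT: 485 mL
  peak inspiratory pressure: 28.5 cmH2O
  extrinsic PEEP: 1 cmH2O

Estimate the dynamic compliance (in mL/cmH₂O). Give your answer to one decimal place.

Dynamic compliance = Vt / (PIP − PEEP) = 485 / (28.5 − 1) = 485 / 27.5 = 17.636 mL/cmH2O.

17.6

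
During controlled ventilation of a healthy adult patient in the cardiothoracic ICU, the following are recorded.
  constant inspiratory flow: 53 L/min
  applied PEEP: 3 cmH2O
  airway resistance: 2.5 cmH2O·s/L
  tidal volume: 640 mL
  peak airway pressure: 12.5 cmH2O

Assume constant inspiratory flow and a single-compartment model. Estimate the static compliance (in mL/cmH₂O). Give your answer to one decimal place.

87.8

Flow: 53 L/min ÷ 60 = 0.8833 L/s.
Equation of motion (constant flow): PIP = Vt/C + R·V̇ + PEEP.
Vt/C = PIP − R·V̇ − PEEP = 12.5 − 2.5×0.8833 − 3 = 12.5 − 2.208 − 3 = 7.292 cmH2O.
C = Vt / 7.292 = 640 / 7.292 = 87.767 mL/cmH2O.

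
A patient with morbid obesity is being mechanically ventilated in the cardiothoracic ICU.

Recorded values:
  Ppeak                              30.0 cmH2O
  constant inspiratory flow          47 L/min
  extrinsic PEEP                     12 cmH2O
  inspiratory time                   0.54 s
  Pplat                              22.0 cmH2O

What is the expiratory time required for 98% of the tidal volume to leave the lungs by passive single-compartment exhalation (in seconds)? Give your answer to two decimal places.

1.69

Flow: 47 L/min ÷ 60 = 0.7833 L/s.
Vt = flow × Ti = 0.7833 L/s × 0.54 s × 1000 mL/L = 422.98 mL.
R = (PIP − Pplat)/V̇ = (30.0 − 22.0) / 0.7833 = 8.0/0.7833 = 10.213 cmH2O·s/L.
C = Vt/(Pplat − PEEP) = 422.98 / (22.0 − 12) = 422.98/10.0 = 42.298 mL/cmH2O.
τ = R × C = 10.213 × 0.0423 L/cmH2O = 0.432 s.
t = −τ·ln(1 − 0.98) = −0.432·ln(0.02) = 1.69 s.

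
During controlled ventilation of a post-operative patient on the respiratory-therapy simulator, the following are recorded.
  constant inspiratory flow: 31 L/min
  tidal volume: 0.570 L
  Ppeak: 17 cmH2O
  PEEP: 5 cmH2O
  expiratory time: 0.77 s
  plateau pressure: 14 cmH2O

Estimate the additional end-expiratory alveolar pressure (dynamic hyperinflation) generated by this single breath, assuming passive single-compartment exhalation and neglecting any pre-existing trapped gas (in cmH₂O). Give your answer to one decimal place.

Flow: 31 L/min ÷ 60 = 0.5167 L/s.
R = (PIP − Pplat)/V̇ = (17 − 14) / 0.5167 = 3.0/0.5167 = 5.806 cmH2O·s/L.
C = Vt/(Pplat − PEEP) = 570.0 / (14 − 5) = 570.0/9.0 = 63.333 mL/cmH2O.
τ = R × C = 5.806 × 0.06333 L/cmH2O = 0.3677 s.
Fraction remaining = e^(−Te/τ) = e^(−0.77/0.3677) = 0.1232; trapped volume = 570.0 × 0.1232 = 70.224 mL.
Additional alveolar pressure from trapping ≈ V_trapped / C = 70.224 / 63.333 = 1.109 cmH2O.

1.1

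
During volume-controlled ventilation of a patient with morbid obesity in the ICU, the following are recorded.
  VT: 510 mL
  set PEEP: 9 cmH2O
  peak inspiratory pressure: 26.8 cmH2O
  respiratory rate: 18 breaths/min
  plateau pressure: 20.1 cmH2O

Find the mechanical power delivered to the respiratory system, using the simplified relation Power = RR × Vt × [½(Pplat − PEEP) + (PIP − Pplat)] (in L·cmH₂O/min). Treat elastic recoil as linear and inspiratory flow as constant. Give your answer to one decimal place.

Per-breath work = Vt × [½(Pplat−PEEP) + (PIP−Pplat)] = 0.510 × [0.5×11.1 + 6.7] = 0.510 × 12.25 = 6.248 L·cmH2O.
Power = 18 × 6.248 = 112.46 L·cmH2O/min.

112.5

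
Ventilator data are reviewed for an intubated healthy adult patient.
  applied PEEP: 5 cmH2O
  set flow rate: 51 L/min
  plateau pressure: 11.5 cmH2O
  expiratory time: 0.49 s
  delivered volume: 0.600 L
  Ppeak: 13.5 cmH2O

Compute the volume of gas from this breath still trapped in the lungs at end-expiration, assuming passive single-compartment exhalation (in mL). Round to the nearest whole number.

63

Flow: 51 L/min ÷ 60 = 0.85 L/s.
R = (PIP − Pplat)/V̇ = (13.5 − 11.5) / 0.85 = 2.0/0.85 = 2.353 cmH2O·s/L.
C = Vt/(Pplat − PEEP) = 600.0 / (11.5 − 5) = 600.0/6.5 = 92.308 mL/cmH2O.
τ = R × C = 2.353 × 0.09231 L/cmH2O = 0.2172 s.
Fraction remaining = e^(−Te/τ) = e^(−0.49/0.2172) = 0.1048.
Trapped volume = 600.0 × 0.1048 = 62.88 mL.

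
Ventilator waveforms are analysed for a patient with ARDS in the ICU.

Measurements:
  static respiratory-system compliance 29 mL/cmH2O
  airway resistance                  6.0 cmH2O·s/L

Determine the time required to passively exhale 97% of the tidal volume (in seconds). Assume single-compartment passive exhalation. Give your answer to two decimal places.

τ = R × C = 6.0 × 29 mL/cmH2O = 6.0 × 0.029 L/cmH2O = 0.174 s.
Exhaled fraction f = 1 − e^(−t/τ) → t = −τ·ln(1 − f) = −0.174·ln(0.03) = 0.6101 s.

0.61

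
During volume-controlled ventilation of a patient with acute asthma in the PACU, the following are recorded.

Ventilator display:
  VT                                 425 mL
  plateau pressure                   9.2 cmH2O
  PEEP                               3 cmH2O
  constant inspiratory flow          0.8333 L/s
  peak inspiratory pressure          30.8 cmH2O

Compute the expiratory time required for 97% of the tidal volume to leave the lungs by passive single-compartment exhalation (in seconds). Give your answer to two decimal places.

6.23

R = (PIP − Pplat)/V̇ = (30.8 − 9.2) / 0.8333 = 21.6/0.8333 = 25.921 cmH2O·s/L.
C = Vt/(Pplat − PEEP) = 425.0 / (9.2 − 3) = 425.0/6.2 = 68.548 mL/cmH2O.
τ = R × C = 25.921 × 0.06855 L/cmH2O = 1.777 s.
t = −τ·ln(1 − 0.97) = −1.777·ln(0.03) = 6.231 s.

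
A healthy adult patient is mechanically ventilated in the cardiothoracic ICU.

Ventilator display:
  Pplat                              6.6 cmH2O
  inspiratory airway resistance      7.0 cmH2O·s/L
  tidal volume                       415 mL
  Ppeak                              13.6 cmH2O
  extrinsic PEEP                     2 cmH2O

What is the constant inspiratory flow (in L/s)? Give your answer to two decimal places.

flow = (PIP − Pplat) / Raw = 7.0 / 7.0 = 1.0 L/s.

1.00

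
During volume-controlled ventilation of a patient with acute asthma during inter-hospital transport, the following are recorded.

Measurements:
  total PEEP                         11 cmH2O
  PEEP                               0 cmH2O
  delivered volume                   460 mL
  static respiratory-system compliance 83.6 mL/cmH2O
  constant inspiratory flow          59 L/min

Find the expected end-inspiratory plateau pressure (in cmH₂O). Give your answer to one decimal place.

End-expiratory occlusion gives total PEEP = 11 cmH2O (intrinsic PEEP = 11 − 0 = 11). Use total PEEP for the elastic gradient.
Pplat = PEEPtotal + Vt / Cstat = 11 + 460 / 83.6 = 11 + 5.502 = 16.502 cmH2O.

16.5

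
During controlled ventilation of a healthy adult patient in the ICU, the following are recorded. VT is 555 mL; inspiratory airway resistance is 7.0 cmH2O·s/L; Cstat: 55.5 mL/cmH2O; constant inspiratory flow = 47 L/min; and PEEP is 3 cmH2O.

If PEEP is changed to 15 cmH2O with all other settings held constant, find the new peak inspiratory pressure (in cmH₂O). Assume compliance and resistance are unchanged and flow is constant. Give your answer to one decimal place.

Flow: 47 L/min ÷ 60 = 0.7833 L/s.
PIP = Vt/C + R·V̇ + PEEP (constant-flow equation of motion).
Only the baseline term changes: ΔPIP = ΔPEEP = 15 − 3 = 12.0 cmH2O.
Original PIP = 555/55.5 + 7.0×0.7833 + 3 = 18.483 cmH2O; new PIP = 18.483 + (12.0) = 30.483 cmH2O.

30.5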